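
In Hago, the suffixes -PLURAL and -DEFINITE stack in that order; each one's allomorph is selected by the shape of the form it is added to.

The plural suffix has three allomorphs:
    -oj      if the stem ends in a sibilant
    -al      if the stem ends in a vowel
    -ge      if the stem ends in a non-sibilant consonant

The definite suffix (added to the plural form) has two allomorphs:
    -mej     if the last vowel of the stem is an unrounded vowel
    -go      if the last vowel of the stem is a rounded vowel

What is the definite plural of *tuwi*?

*tuwi* — final sound /i/ (a vowel) → -al → *tuwial*.
The plural form *tuwial*: last vowel = /a/, an unrounded vowel → -mej → *tuwialmej*.

tuwialmej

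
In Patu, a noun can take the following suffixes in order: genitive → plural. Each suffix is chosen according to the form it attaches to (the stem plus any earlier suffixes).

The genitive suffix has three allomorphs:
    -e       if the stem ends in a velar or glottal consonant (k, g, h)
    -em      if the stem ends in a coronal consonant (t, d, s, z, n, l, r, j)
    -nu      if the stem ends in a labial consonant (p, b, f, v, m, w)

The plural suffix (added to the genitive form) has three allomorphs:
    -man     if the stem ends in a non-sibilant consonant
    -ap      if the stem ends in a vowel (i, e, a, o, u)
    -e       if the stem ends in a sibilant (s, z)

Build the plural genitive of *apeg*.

The final consonant of *apeg* is /g/, which is velar/glottal, so the genitive suffix is -e, giving *apege*.
The genitive form *apege*: final sound = /e/, a vowel → -ap → *apegeap*.

apegeap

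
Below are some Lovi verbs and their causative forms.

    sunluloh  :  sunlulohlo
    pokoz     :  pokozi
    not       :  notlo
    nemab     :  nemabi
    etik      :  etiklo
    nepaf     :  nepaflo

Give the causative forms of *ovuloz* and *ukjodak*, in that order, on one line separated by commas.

ovulozi, ukjodaklo

Looking at the final consonant of each stem: -lo when the stem ends in a voiceless consonant (*sunluloh*, *not*, *etik*, *nepaf*); -i when the stem ends in a voiced consonant (*pokoz*, *nemab*).
Since the final consonant of *ovuloz* is /z/ (voiced), it takes -i, giving *ovulozi*.
The final consonant of *ukjodak* is /k/, which is voiceless, so the suffix is -lo, giving *ukjodaklo*.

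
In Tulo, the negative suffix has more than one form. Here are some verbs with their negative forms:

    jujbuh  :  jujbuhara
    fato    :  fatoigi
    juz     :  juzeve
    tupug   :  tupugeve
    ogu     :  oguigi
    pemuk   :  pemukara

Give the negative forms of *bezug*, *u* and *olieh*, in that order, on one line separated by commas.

Looking at the final sound of each stem: -ara when the stem ends in a voiceless consonant (*jujbuh*, *pemuk*); -eve when the stem ends in a voiced consonant (*juz*, *tupug*); -igi when the stem ends in a vowel (*fato*, *ogu*).
The final sound of *bezug* is /g/, which is a voiced consonant, so the suffix is -eve, giving *bezugeve*.
*u* — final sound /u/ (a vowel) → -igi → *uigi*.
Since the final sound of *olieh* is /h/ (a voiceless consonant), it takes -ara, giving *oliehara*.

bezugeve, uigi, oliehara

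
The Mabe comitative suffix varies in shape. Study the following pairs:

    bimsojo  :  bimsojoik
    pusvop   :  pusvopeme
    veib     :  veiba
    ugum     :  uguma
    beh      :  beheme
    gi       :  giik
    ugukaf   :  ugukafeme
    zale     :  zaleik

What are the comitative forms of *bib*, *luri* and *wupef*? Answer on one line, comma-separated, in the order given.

biba, luriik, wupefeme

Looking at the final sound of each stem: -eme when the stem ends in a voiceless consonant (*pusvop*, *beh*, *ugukaf*); -a when the stem ends in a voiced consonant (*veib*, *ugum*); -ik when the stem ends in a vowel (*bimsojo*, *gi*, *zale*).
*bib*: final sound = /b/, a voiced consonant → -a → *biba*.
The final sound of *luri* is /i/, which is a vowel, so the suffix is -ik, giving *luriik*.
*wupef*: final sound = /f/, a voiceless consonant → -eme → *wupefeme*.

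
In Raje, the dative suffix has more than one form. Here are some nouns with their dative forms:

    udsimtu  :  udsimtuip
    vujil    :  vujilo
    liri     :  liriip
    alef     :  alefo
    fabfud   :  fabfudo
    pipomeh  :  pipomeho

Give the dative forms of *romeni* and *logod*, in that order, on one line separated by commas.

The pattern is consonant vs. vowel: -o when the stem ends in a consonant (*vujil*, *alef*, *fabfud*, *pipomeh*); -ip when the stem ends in a vowel (*udsimtu*, *liri*).
*romeni*: final sound = /i/, a vowel → -ip → *romeniip*.
*logod* — final sound /d/ (a consonant) → -o → *logodo*.

romeniip, logodo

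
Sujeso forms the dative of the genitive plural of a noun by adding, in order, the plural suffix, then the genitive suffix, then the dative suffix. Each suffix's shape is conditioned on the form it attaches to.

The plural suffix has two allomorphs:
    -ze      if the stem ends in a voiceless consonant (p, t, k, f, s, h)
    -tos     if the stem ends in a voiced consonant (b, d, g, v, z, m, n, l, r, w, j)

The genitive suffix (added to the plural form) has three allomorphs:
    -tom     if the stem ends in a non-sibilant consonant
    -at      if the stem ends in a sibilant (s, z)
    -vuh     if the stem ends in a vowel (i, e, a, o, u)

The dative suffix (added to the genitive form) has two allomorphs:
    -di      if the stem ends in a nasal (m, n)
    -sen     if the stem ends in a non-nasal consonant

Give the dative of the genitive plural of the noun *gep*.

Since the final consonant of *gep* is /p/ (voiceless), it takes -ze, giving *gepze*.
The plural form *gepze* — final sound /e/ (a vowel) → -vuh → *gepzevuh*.
The genitive form *gepzevuh*: final consonant = /h/, non-nasal → -sen → *gepzevuhsen*.

gepzevuhsen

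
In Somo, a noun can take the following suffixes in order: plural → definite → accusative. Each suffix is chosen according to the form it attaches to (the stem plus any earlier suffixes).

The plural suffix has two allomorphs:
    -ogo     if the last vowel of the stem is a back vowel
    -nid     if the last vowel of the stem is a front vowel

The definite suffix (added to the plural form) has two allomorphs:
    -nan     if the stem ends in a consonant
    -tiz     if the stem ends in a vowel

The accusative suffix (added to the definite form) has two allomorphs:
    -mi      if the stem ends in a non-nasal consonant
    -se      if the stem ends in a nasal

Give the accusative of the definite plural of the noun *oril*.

*oril*: last vowel = /i/, a front vowel → -nid → *orilnid*.
The plural form *orilnid*: final sound = /d/, a consonant → -nan → *orilnidnan*.
Since the final consonant of the definite form *orilnidnan* is /n/ (a nasal), it takes -se, giving *orilnidnanse*.

orilnidnanse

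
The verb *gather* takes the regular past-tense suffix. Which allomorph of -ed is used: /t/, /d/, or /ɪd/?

The stem *gather* ends in a voiced sound other than /d/.
The -ed suffix is realized as /ɪd/ after /t, d/; as /t/ after other voiceless consonants; and as /d/ after other voiced sounds.
So -ed on *gather* is pronounced /d/.

/d/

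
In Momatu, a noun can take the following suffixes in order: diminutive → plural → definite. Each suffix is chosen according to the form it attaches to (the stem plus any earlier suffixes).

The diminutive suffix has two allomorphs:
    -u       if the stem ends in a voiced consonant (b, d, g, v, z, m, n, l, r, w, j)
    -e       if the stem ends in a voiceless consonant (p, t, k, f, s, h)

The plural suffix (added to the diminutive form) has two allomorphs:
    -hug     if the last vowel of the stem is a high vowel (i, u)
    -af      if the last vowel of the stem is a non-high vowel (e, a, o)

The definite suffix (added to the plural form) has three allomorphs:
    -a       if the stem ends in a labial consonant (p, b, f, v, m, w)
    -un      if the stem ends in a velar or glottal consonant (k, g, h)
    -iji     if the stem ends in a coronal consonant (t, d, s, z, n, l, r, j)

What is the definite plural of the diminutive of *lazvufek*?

lazvufekeafa

*lazvufek*: final consonant = /k/, voiceless → -e → *lazvufeke*.
The diminutive form *lazvufeke* — last vowel /e/ (a non-high vowel) → -af → *lazvufekeaf*.
The final consonant of the plural form *lazvufekeaf* is /f/, which is labial, so the definite suffix is -a, giving *lazvufekeafa*.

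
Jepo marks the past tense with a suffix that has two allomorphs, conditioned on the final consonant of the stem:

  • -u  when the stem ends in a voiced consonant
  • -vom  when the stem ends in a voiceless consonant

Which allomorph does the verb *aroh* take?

-vom

Since the final consonant of *aroh* is /h/ (voiceless), it takes -vom.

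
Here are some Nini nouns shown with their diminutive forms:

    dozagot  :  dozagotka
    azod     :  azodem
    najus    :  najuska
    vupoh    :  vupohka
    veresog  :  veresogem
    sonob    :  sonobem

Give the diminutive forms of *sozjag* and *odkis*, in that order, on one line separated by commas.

The pattern is voicing of the final consonant: -ka when the stem ends in a voiceless consonant (*dozagot*, *najus*, *vupoh*); -em when the stem ends in a voiced consonant (*azod*, *veresog*, *sonob*).
The final consonant of *sozjag* is /g/, which is voiced, so the suffix is -em, giving *sozjagem*.
Since the final consonant of *odkis* is /s/ (voiceless), it takes -ka, giving *odkiska*.

sozjagem, odkiska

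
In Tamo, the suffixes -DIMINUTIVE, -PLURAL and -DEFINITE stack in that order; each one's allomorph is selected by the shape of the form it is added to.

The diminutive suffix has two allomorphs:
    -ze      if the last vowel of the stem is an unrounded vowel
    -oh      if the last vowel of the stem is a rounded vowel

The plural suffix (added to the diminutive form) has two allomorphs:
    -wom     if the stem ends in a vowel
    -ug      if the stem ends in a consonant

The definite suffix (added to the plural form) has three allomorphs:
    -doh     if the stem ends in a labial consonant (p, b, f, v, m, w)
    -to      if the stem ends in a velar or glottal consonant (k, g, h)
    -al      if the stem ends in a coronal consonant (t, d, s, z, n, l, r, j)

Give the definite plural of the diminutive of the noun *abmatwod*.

*abmatwod*: last vowel = /o/, a rounded vowel → -oh → *abmatwodoh*.
The final sound of the diminutive form *abmatwodoh* is /h/, which is a consonant, so the plural suffix is -ug, giving *abmatwodohug*.
The plural form *abmatwodohug*: final consonant = /g/, velar/glottal → -to → *abmatwodohugto*.

abmatwodohugto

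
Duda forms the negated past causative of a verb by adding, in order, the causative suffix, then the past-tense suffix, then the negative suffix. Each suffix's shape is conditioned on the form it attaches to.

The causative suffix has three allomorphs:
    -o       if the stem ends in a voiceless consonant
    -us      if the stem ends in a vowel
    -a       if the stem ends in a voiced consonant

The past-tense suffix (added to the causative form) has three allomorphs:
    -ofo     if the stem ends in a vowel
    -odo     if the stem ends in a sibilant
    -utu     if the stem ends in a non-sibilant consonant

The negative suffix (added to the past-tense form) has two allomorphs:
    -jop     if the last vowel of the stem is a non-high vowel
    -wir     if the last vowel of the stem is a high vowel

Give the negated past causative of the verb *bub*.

bubaofojop

The final sound of *bub* is /b/, which is a voiced consonant, so the causative suffix is -a, giving *buba*.
The causative form *buba* — final sound /a/ (a vowel) → -ofo → *bubaofo*.
The past-tense form *bubaofo*: last vowel = /o/, a non-high vowel → -jop → *bubaofojop*.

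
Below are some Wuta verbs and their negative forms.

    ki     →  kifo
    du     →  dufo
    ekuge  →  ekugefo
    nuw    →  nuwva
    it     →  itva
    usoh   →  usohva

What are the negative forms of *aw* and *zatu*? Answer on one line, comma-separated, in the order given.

The pattern is consonant vs. vowel: -va when the stem ends in a consonant (*nuw*, *it*, *usoh*); -fo when the stem ends in a vowel (*ki*, *du*, *ekuge*).
The final sound of *aw* is /w/, which is a consonant, so the suffix is -va, giving *awva*.
The final sound of *zatu* is /u/, which is a vowel, so the suffix is -fo, giving *zatufo*.

awva, zatufo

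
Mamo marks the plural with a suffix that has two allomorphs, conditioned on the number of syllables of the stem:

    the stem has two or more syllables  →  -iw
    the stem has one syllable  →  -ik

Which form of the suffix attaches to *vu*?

*vu* (one syllable) → -ik.

-ik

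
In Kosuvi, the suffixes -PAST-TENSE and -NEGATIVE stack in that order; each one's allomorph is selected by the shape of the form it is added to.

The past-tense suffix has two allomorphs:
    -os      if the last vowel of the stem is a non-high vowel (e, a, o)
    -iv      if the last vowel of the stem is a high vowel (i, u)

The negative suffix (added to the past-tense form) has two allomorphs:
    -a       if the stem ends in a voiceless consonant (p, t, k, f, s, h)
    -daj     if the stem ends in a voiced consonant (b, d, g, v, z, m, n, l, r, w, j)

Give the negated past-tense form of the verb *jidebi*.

jidebiivdaj

The last vowel of *jidebi* is /i/, which is a high vowel, so the past-tense suffix is -iv, giving *jidebiiv*.
The final consonant of the past-tense form *jidebiiv* is /v/, which is voiced, so the negative suffix is -daj, giving *jidebiivdaj*.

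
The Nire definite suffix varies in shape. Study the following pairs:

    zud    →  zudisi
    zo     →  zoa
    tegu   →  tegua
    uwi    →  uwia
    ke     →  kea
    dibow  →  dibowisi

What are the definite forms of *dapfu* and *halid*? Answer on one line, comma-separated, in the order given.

The pattern is consonant vs. vowel: -isi when the stem ends in a consonant (*zud*, *dibow*); -a when the stem ends in a vowel (*zo*, *tegu*, *uwi*, *ke*).
*dapfu*: final sound = /u/, a vowel → -a → *dapfua*.
*halid* — final sound /d/ (a consonant) → -isi → *halidisi*.

dapfua, halidisi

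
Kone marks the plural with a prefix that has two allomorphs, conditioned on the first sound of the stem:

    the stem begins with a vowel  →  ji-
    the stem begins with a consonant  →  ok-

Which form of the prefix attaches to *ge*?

Since the first sound of *ge* is /g/ (a consonant), it takes ok-.

ok-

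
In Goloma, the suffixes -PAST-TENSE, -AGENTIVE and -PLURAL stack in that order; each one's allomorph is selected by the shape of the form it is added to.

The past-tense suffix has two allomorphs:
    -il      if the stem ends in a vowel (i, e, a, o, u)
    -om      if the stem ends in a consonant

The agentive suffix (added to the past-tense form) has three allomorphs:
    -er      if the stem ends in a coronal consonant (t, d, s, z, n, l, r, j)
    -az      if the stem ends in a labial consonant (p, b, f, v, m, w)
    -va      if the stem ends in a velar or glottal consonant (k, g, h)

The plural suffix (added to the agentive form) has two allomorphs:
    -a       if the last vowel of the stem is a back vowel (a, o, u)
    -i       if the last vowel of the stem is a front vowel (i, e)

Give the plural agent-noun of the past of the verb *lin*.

linomaza

Since the final sound of *lin* is /n/ (a consonant), it takes -om, giving *linom*.
The past-tense form *linom*: final consonant = /m/, labial → -az → *linomaz*.
The last vowel of the agentive form *linomaz* is /a/, which is a back vowel, so the plural suffix is -a, giving *linomaza*.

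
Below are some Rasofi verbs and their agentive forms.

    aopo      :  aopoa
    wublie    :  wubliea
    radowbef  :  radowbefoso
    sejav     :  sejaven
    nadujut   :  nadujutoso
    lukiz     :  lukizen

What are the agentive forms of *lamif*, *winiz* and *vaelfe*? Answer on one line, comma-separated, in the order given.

The alternation tracks the final sound of the stem — -oso when the stem ends in a voiceless consonant (*radowbef*, *nadujut*); -en when the stem ends in a voiced consonant (*sejav*, *lukiz*); -a when the stem ends in a vowel (*aopo*, *wublie*).
*lamif* — final sound /f/ (a voiceless consonant) → -oso → *lamifoso*.
*winiz* — final sound /z/ (a voiced consonant) → -en → *winizen*.
*vaelfe* — final sound /e/ (a vowel) → -a → *vaelfea*.

lamifoso, winizen, vaelfea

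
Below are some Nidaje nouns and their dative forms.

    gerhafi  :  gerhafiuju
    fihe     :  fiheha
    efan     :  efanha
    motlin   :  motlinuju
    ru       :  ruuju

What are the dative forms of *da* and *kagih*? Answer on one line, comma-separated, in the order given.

daha, kagihuju

The alternation tracks the last vowel of the stem — -uju when the last vowel of the stem is a high vowel (*gerhafi*, *motlin*, *ru*); -ha when the last vowel of the stem is a non-high vowel (*fihe*, *efan*).
The last vowel of *da* is /a/, which is a non-high vowel, so the suffix is -ha, giving *daha*.
Since the last vowel of *kagih* is /i/ (a high vowel), it takes -uju, giving *kagihuju*.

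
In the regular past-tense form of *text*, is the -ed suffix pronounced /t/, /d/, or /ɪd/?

/ɪd/

The stem *text* ends in /t/ or /d/.
The -ed suffix is realized as /ɪd/ after /t, d/; as /t/ after other voiceless consonants; and as /d/ after other voiced sounds.
So -ed on *text* is pronounced /ɪd/.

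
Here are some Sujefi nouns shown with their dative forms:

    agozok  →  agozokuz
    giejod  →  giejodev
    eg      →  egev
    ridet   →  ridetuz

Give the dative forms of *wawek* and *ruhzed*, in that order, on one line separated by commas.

wawekuz, ruhzedev

The pattern is voicing of the final consonant: -uz when the stem ends in a voiceless consonant (*agozok*, *ridet*); -ev when the stem ends in a voiced consonant (*giejod*, *eg*).
*wawek*: final consonant = /k/, voiceless → -uz → *wawekuz*.
Since the final consonant of *ruhzed* is /d/ (voiced), it takes -ev, giving *ruhzedev*.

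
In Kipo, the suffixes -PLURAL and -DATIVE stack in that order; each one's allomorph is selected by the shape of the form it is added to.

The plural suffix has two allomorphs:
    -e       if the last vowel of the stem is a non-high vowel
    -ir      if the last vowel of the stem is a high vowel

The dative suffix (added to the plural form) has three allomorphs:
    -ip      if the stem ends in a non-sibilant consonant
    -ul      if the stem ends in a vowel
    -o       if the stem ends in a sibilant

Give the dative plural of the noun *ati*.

atiirip

The last vowel of *ati* is /i/, which is a high vowel, so the plural suffix is -ir, giving *atiir*.
Since the final sound of the plural form *atiir* is /r/ (a non-sibilant consonant), it takes -ip, giving *atiirip*.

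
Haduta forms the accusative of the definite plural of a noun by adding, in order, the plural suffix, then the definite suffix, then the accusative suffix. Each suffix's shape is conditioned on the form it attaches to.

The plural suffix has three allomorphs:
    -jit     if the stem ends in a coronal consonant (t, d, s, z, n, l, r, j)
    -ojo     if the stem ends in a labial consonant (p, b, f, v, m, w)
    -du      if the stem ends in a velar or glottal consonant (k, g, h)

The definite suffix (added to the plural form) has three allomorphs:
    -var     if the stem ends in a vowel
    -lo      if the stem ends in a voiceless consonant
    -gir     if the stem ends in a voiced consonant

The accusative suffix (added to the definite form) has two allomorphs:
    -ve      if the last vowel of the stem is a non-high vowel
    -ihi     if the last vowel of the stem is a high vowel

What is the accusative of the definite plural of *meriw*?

meriwojovarve

*meriw*: final consonant = /w/, labial → -ojo → *meriwojo*.
The final sound of the plural form *meriwojo* is /o/, which is a vowel, so the definite suffix is -var, giving *meriwojovar*.
The last vowel of the definite form *meriwojovar* is /a/, which is a non-high vowel, so the accusative suffix is -ve, giving *meriwojovarve*.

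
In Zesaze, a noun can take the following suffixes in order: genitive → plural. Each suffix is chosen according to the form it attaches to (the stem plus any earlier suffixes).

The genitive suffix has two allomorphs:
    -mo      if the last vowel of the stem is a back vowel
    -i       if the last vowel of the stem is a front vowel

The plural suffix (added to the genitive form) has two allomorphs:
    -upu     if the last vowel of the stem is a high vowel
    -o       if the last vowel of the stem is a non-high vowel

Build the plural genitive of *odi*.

*odi*: last vowel = /i/, a front vowel → -i → *odii*.
The genitive form *odii* — last vowel /i/ (a high vowel) → -upu → *odiiupu*.

odiiupu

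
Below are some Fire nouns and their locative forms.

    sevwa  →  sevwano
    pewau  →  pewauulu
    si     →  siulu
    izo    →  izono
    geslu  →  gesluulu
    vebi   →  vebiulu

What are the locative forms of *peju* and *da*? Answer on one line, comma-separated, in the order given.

The alternation tracks the last vowel of the stem — -ulu when the last vowel of the stem is a high vowel (*pewau*, *si*, *geslu*, *vebi*); -no when the last vowel of the stem is a non-high vowel (*sevwa*, *izo*).
*peju*: last vowel = /u/, a high vowel → -ulu → *pejuulu*.
*da* — last vowel /a/ (a non-high vowel) → -no → *dano*.

pejuulu, dano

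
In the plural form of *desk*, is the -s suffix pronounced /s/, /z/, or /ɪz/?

/s/

The stem *desk* ends in a voiceless non-sibilant consonant.
The plural suffix surfaces as /ɪz/ after sibilants, /s/ after other voiceless consonants, and /z/ after other voiced sounds.
So the plural -s on *desk* is pronounced /s/.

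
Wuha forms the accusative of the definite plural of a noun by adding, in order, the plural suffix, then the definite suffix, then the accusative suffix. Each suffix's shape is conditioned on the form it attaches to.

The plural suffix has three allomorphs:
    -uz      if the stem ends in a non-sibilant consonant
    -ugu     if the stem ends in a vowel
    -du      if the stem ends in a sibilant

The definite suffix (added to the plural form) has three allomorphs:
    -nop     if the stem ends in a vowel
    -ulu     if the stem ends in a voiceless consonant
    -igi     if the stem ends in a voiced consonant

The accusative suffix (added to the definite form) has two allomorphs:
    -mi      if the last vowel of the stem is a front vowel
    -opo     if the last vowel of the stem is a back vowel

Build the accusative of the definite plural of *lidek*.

lidekuzigimi

The final sound of *lidek* is /k/, which is a non-sibilant consonant, so the plural suffix is -uz, giving *lidekuz*.
The plural form *lidekuz* — final sound /z/ (a voiced consonant) → -igi → *lidekuzigi*.
The definite form *lidekuzigi* — last vowel /i/ (a front vowel) → -mi → *lidekuzigimi*.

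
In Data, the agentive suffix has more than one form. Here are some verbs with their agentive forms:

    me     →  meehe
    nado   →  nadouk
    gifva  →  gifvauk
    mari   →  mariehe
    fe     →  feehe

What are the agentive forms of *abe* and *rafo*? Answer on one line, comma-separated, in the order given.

abeehe, rafouk

The pattern is front/back vowel harmony: -ehe when the last vowel of the stem is a front vowel (*me*, *mari*, *fe*); -uk when the last vowel of the stem is a back vowel (*nado*, *gifva*).
The last vowel of *abe* is /e/, which is a front vowel, so the suffix is -ehe, giving *abeehe*.
*rafo*: last vowel = /o/, a back vowel → -uk → *rafouk*.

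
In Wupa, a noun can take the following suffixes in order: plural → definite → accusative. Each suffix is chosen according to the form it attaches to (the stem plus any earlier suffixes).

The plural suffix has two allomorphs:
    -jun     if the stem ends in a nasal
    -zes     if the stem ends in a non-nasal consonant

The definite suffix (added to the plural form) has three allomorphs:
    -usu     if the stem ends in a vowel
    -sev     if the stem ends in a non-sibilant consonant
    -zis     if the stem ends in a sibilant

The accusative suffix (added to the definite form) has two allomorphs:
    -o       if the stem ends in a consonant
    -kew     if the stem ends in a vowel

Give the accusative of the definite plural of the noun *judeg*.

*judeg*: final consonant = /g/, non-nasal → -zes → *judegzes*.
The plural form *judegzes* — final sound /s/ (a sibilant) → -zis → *judegzeszis*.
Since the final sound of the definite form *judegzeszis* is /s/ (a consonant), it takes -o, giving *judegzesziso*.

judegzesziso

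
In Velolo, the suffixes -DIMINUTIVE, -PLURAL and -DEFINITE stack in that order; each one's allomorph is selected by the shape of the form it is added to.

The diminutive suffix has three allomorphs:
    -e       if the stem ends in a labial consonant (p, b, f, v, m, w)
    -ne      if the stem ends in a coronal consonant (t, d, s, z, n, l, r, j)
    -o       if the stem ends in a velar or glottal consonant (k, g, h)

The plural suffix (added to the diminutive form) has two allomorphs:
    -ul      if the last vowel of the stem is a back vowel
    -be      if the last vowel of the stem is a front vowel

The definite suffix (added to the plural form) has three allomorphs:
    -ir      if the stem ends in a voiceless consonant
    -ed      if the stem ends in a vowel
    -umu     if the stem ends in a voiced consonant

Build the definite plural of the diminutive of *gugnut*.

gugnutnebeed

*gugnut*: final consonant = /t/, coronal → -ne → *gugnutne*.
The diminutive form *gugnutne*: last vowel = /e/, a front vowel → -be → *gugnutnebe*.
The plural form *gugnutnebe* — final sound /e/ (a vowel) → -ed → *gugnutnebeed*.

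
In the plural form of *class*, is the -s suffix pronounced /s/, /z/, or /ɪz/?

The stem *class* ends in a sibilant (/s, z, ʃ, ʒ, tʃ, dʒ/).
The plural suffix surfaces as /ɪz/ after sibilants, /s/ after other voiceless consonants, and /z/ after other voiced sounds.
So the plural -s on *class* is pronounced /ɪz/.

/ɪz/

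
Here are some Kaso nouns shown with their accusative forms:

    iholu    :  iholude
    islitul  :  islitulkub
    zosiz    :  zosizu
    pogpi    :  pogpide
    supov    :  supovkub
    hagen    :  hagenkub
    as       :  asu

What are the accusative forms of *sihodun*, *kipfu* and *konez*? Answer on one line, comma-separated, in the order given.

The alternation tracks the final sound of the stem — -u when the stem ends in a sibilant (*zosiz*, *as*); -kub when the stem ends in a non-sibilant consonant (*islitul*, *supov*, *hagen*); -de when the stem ends in a vowel (*iholu*, *pogpi*).
*sihodun*: final sound = /n/, a non-sibilant consonant → -kub → *sihodunkub*.
The final sound of *kipfu* is /u/, which is a vowel, so the suffix is -de, giving *kipfude*.
*konez*: final sound = /z/, a sibilant → -u → *konezu*.

sihodunkub, kipfude, konezu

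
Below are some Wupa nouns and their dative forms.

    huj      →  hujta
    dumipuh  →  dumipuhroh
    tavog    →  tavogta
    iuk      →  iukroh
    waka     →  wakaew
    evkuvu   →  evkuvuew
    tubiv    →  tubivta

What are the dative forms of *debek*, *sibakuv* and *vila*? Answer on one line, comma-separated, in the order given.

The alternation tracks the final sound of the stem — -roh when the stem ends in a voiceless consonant (*dumipuh*, *iuk*); -ta when the stem ends in a voiced consonant (*huj*, *tavog*, *tubiv*); -ew when the stem ends in a vowel (*waka*, *evkuvu*).
The final sound of *debek* is /k/, which is a voiceless consonant, so the suffix is -roh, giving *debekroh*.
Since the final sound of *sibakuv* is /v/ (a voiced consonant), it takes -ta, giving *sibakuvta*.
Since the final sound of *vila* is /a/ (a vowel), it takes -ew, giving *vilaew*.

debekroh, sibakuvta, vilaew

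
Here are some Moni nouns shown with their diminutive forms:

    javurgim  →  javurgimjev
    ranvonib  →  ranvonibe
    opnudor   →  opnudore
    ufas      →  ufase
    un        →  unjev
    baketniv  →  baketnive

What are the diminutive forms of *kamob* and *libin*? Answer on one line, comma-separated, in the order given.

kamobe, libinjev

The suffix is conditioned by the final consonant: -jev when the stem ends in a nasal (*javurgim*, *un*); -e when the stem ends in a non-nasal consonant (*ranvonib*, *opnudor*, *ufas*, *baketniv*).
*kamob*: final consonant = /b/, non-nasal → -e → *kamobe*.
*libin* — final consonant /n/ (a nasal) → -jev → *libinjev*.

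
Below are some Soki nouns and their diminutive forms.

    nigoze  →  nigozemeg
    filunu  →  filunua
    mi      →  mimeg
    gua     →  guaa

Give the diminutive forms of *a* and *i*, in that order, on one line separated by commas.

The pattern is front/back vowel harmony: -meg when the last vowel of the stem is a front vowel (*nigoze*, *mi*); -a when the last vowel of the stem is a back vowel (*filunu*, *gua*).
*a*: last vowel = /a/, a back vowel → -a → *aa*.
Since the last vowel of *i* is /i/ (a front vowel), it takes -meg, giving *imeg*.

aa, imeg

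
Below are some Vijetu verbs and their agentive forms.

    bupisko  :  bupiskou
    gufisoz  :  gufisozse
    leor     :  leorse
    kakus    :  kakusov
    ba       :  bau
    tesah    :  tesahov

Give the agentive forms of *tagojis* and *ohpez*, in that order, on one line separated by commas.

tagojisov, ohpezse

Looking at the final sound of each stem: -ov when the stem ends in a voiceless consonant (*kakus*, *tesah*); -se when the stem ends in a voiced consonant (*gufisoz*, *leor*); -u when the stem ends in a vowel (*bupisko*, *ba*).
*tagojis* — final sound /s/ (a voiceless consonant) → -ov → *tagojisov*.
The final sound of *ohpez* is /z/, which is a voiced consonant, so the suffix is -se, giving *ohpezse*.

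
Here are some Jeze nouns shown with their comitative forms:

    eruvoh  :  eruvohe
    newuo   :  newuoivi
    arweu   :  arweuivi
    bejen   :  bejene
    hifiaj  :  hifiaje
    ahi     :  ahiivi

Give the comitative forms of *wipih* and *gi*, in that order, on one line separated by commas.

wipihe, giivi

The pattern is consonant vs. vowel: -e when the stem ends in a consonant (*eruvoh*, *bejen*, *hifiaj*); -ivi when the stem ends in a vowel (*newuo*, *arweu*, *ahi*).
Since the final sound of *wipih* is /h/ (a consonant), it takes -e, giving *wipihe*.
*gi* — final sound /i/ (a vowel) → -ivi → *giivi*.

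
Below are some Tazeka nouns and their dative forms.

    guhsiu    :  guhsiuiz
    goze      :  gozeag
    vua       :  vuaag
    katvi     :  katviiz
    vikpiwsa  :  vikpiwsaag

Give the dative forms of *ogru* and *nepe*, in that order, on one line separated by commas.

ogruiz, nepeag

The suffix is conditioned by the last vowel: -iz when the last vowel of the stem is a high vowel (*guhsiu*, *katvi*); -ag when the last vowel of the stem is a non-high vowel (*goze*, *vua*, *vikpiwsa*).
Since the last vowel of *ogru* is /u/ (a high vowel), it takes -iz, giving *ogruiz*.
*nepe*: last vowel = /e/, a non-high vowel → -ag → *nepeag*.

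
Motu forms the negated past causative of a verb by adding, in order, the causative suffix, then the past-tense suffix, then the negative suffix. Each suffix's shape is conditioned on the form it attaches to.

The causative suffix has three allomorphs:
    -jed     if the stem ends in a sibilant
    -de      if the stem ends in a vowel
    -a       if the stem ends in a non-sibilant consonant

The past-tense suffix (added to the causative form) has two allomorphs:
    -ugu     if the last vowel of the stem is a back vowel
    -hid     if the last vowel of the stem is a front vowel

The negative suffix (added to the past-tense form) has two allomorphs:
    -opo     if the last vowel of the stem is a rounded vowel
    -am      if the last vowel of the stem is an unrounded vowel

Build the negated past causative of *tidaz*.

tidazjedhidam

Since the final sound of *tidaz* is /z/ (a sibilant), it takes -jed, giving *tidazjed*.
Since the last vowel of the causative form *tidazjed* is /e/ (a front vowel), it takes -hid, giving *tidazjedhid*.
The past-tense form *tidazjedhid*: last vowel = /i/, an unrounded vowel → -am → *tidazjedhidam*.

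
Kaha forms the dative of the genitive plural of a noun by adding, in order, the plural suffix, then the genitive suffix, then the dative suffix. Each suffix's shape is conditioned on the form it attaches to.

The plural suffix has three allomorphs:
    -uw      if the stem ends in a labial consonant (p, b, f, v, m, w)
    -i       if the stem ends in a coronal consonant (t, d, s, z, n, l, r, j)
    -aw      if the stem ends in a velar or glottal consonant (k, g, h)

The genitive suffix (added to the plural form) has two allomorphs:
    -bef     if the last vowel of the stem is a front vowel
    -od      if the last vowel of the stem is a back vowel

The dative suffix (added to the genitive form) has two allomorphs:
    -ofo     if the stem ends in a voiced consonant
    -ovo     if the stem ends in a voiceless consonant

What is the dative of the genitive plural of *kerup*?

*kerup*: final consonant = /p/, labial → -uw → *kerupuw*.
Since the last vowel of the plural form *kerupuw* is /u/ (a back vowel), it takes -od, giving *kerupuwod*.
The genitive form *kerupuwod* — final consonant /d/ (voiced) → -ofo → *kerupuwodofo*.

kerupuwodofo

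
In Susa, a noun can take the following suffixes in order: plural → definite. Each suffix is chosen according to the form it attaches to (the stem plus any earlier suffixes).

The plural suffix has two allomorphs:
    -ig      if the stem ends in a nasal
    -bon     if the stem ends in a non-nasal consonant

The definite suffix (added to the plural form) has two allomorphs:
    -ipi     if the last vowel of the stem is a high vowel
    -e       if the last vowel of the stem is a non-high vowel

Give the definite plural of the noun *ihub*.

ihubbone

Since the final consonant of *ihub* is /b/ (non-nasal), it takes -bon, giving *ihubbon*.
The plural form *ihubbon*: last vowel = /o/, a non-high vowel → -e → *ihubbone*.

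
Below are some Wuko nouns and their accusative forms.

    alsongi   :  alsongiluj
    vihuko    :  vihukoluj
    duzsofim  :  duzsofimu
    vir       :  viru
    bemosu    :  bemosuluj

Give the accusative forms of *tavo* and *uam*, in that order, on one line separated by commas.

tavoluj, uamu

The alternation tracks the final sound of the stem — -u when the stem ends in a consonant (*duzsofim*, *vir*); -luj when the stem ends in a vowel (*alsongi*, *vihuko*, *bemosu*).
The final sound of *tavo* is /o/, which is a vowel, so the suffix is -luj, giving *tavoluj*.
*uam* — final sound /m/ (a consonant) → -u → *uamu*.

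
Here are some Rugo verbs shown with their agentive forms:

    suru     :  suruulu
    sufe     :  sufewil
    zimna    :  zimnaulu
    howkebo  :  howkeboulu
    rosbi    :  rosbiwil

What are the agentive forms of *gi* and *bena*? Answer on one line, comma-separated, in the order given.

giwil, benaulu

The alternation tracks the last vowel of the stem — -wil when the last vowel of the stem is a front vowel (*sufe*, *rosbi*); -ulu when the last vowel of the stem is a back vowel (*suru*, *zimna*, *howkebo*).
The last vowel of *gi* is /i/, which is a front vowel, so the suffix is -wil, giving *giwil*.
*bena*: last vowel = /a/, a back vowel → -ulu → *benaulu*.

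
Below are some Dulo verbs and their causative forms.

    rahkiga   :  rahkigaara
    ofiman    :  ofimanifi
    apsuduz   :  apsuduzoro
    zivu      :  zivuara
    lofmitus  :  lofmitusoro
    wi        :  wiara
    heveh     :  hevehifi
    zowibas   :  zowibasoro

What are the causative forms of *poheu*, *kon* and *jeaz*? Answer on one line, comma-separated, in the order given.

poheuara, konifi, jeazoro

The alternation tracks the final sound of the stem — -oro when the stem ends in a sibilant (*apsuduz*, *lofmitus*, *zowibas*); -ifi when the stem ends in a non-sibilant consonant (*ofiman*, *heveh*); -ara when the stem ends in a vowel (*rahkiga*, *zivu*, *wi*).
*poheu*: final sound = /u/, a vowel → -ara → *poheuara*.
Since the final sound of *kon* is /n/ (a non-sibilant consonant), it takes -ifi, giving *konifi*.
The final sound of *jeaz* is /z/, which is a sibilant, so the suffix is -oro, giving *jeazoro*.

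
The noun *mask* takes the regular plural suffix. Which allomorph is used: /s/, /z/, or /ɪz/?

/s/

The stem *mask* ends in a voiceless non-sibilant consonant.
The plural suffix surfaces as /ɪz/ after sibilants, /s/ after other voiceless consonants, and /z/ after other voiced sounds.
So the plural -s on *mask* is pronounced /s/.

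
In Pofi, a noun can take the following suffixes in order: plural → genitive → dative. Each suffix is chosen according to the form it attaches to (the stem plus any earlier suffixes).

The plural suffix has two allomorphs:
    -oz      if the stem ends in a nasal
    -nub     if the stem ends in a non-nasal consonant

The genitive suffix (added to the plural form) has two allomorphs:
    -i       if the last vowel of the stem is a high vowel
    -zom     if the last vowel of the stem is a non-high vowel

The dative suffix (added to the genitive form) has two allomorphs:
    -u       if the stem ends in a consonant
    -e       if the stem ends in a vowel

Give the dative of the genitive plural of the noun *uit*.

uitnubie

*uit*: final consonant = /t/, non-nasal → -nub → *uitnub*.
The plural form *uitnub*: last vowel = /u/, a high vowel → -i → *uitnubi*.
The genitive form *uitnubi*: final sound = /i/, a vowel → -e → *uitnubie*.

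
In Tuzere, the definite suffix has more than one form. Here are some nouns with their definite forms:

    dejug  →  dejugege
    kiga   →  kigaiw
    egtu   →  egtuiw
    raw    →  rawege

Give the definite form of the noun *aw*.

The alternation tracks the final sound of the stem — -ege when the stem ends in a consonant (*dejug*, *raw*); -iw when the stem ends in a vowel (*kiga*, *egtu*).
*aw*: final sound = /w/, a consonant → -ege → *awege*.

awege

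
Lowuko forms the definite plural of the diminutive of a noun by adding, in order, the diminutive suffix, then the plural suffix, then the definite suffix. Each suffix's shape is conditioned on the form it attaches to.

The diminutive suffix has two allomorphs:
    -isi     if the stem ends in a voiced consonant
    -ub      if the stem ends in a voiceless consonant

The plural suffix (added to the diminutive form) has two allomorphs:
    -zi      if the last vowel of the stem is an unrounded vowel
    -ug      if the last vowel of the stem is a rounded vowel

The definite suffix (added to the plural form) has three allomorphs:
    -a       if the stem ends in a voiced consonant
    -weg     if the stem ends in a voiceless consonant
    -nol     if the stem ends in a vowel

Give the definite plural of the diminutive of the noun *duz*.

duzisizinol

*duz*: final consonant = /z/, voiced → -isi → *duzisi*.
Since the last vowel of the diminutive form *duzisi* is /i/ (an unrounded vowel), it takes -zi, giving *duzisizi*.
The final sound of the plural form *duzisizi* is /i/, which is a vowel, so the definite suffix is -nol, giving *duzisizinol*.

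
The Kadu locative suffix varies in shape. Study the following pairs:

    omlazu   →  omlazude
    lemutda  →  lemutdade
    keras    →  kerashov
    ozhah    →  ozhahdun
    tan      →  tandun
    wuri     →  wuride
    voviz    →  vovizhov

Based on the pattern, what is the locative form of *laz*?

lazhov

The alternation tracks the final sound of the stem — -hov when the stem ends in a sibilant (*keras*, *voviz*); -dun when the stem ends in a non-sibilant consonant (*ozhah*, *tan*); -de when the stem ends in a vowel (*omlazu*, *lemutda*, *wuri*).
The final sound of *laz* is /z/, which is a sibilant, so the suffix is -hov, giving *lazhov*.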